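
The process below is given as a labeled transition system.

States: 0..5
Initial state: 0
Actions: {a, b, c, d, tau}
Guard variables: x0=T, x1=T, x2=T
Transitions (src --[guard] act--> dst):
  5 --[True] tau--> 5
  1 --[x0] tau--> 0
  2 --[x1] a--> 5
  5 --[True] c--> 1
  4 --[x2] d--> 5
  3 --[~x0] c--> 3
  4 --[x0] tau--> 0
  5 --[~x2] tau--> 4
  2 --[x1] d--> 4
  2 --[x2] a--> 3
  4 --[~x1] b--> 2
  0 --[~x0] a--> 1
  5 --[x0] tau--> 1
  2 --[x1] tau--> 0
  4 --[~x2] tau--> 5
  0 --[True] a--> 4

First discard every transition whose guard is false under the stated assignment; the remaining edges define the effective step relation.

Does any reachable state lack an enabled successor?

Reachable = {0,1,4,5}
  0: a→4  [deg 1]
  1: tau→0  [deg 1]
  4: d→5  tau→0  [deg 2]
  5: c→1  tau→1  tau→5  [deg 3]

Answer: DEADLOCK-FREE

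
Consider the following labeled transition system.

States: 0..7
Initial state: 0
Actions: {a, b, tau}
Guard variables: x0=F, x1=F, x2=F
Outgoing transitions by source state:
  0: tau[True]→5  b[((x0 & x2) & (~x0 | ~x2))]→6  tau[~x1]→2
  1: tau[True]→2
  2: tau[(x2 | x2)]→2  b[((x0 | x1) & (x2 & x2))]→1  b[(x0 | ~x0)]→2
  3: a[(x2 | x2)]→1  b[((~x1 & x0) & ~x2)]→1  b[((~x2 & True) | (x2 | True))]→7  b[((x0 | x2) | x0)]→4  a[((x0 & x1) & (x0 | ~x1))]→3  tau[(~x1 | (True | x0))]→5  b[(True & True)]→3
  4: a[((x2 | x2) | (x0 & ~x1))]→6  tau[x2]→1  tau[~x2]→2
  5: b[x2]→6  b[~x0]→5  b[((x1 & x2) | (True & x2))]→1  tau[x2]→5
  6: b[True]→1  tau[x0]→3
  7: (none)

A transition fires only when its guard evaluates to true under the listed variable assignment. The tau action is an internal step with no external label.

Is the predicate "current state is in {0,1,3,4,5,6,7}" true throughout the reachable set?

Allowed set {0,1,3,4,5,6,7}
Reach set: {0,2,5}
  0: safe
  2: ✗ unsafe
  5: safe
counterexample path to 2: tau

Answer: INVARIANT VIOLATED at state 2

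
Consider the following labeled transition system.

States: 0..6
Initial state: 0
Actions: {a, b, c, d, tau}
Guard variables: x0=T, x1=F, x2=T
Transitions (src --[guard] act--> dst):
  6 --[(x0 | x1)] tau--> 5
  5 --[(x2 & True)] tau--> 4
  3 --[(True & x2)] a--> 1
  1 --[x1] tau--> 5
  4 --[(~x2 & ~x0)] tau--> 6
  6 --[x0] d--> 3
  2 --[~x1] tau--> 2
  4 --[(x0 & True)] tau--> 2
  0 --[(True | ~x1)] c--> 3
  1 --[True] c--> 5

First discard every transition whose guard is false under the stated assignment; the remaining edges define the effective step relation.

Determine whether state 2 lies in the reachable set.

Answer: REACHABLE

Trace:
8 transition(s) survive guard evaluation.
Layer 0: {0}
Layer 1: {3}  total {0,3}
Layer 2: {1}  total {0,1,3}
Layer 3: {5}  total {0,1,3,5}
Layer 4: {4}  total {0,1,3,4,5}
Layer 5: {2}  total {0,1,2,3,4,5}
R = {0,1,2,3,4,5}
trace reaching 2: c·a·c·tau·tau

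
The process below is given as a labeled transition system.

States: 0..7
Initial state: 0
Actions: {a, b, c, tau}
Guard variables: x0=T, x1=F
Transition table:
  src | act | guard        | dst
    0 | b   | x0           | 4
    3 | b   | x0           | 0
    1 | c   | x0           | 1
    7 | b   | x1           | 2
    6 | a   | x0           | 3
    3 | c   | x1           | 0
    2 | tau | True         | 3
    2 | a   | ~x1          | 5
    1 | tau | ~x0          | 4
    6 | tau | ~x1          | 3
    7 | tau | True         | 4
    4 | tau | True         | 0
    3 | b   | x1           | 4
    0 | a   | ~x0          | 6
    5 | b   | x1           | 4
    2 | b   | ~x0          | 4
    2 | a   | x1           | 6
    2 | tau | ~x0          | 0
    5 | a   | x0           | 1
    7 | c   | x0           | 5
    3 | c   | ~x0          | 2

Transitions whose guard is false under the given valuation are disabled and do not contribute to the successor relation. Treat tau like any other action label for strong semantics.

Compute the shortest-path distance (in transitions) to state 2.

Answer: UNREACHABLE

Trace:
Layered search for 2:
  depth 0: {0}
  depth 1: {4}
2 never appears.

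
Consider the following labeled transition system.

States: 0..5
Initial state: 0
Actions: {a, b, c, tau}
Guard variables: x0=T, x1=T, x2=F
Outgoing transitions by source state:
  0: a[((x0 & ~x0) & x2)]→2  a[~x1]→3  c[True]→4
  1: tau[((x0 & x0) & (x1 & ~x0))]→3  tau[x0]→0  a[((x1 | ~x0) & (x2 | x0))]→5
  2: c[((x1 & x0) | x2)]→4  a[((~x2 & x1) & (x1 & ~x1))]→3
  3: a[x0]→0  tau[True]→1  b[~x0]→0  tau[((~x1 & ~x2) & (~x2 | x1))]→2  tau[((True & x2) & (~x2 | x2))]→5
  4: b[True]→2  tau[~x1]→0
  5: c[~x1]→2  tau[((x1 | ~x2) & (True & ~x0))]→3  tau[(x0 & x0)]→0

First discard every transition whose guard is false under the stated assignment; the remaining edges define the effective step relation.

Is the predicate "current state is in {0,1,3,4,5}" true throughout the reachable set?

Answer: INVARIANT VIOLATED at state 2

Analysis:
Inv-set: {0,1,3,4,5}
Reach set: {0,2,4}
  0: safe
  2: ✗ unsafe
  4: safe
counterexample path to 2: c·b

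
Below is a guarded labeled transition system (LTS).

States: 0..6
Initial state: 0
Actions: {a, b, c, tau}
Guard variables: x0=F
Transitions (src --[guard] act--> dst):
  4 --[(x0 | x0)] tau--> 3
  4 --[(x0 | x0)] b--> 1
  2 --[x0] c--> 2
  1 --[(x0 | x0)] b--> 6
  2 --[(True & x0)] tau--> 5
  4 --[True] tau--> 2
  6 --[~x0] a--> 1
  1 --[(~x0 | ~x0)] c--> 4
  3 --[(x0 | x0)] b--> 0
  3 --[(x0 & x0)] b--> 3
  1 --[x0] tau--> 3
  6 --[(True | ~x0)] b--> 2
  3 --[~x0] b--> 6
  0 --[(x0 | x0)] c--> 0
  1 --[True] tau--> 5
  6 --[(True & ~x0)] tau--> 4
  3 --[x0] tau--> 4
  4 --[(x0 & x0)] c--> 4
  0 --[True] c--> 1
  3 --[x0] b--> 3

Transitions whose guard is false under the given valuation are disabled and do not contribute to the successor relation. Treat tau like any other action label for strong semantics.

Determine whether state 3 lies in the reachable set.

Answer: UNREACHABLE

Trace:
After dropping false guards: 8 live edges.
Layer 0: {0}
Layer 1: {1}  total {0,1}
Layer 2: {4,5}  total {0,1,4,5}
Layer 3: {2}  total {0,1,2,4,5}
R = {0,1,2,4,5}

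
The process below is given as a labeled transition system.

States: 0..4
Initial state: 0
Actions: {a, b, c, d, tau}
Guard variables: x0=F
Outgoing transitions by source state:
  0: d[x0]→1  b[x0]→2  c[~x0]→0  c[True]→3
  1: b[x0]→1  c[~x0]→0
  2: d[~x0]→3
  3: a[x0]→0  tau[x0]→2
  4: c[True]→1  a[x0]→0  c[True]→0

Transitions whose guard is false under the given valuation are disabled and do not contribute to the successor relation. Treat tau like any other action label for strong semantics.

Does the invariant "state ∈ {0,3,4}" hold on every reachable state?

Answer: INVARIANT HOLDS

Trace:
Safe = {0,3,4}
Reach set: {0,3}
  0: safe
  3: safe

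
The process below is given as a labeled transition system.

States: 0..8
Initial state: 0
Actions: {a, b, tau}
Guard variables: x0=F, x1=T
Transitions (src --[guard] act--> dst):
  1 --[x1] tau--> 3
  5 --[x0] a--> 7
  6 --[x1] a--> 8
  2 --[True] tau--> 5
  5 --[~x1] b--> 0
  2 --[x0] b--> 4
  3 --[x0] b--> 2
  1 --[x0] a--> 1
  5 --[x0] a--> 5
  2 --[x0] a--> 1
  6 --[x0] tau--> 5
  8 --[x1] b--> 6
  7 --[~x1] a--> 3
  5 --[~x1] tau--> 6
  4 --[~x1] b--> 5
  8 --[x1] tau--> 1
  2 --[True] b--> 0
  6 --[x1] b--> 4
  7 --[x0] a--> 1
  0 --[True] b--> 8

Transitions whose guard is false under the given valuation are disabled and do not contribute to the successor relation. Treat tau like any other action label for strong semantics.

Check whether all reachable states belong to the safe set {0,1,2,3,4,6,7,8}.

Answer: INVARIANT HOLDS

Analysis:
Safe = {0,1,2,3,4,6,7,8}
Reachable = {0,1,3,4,6,8}
  0: safe
  1: safe
  3: safe
  4: safe
  6: safe
  8: safe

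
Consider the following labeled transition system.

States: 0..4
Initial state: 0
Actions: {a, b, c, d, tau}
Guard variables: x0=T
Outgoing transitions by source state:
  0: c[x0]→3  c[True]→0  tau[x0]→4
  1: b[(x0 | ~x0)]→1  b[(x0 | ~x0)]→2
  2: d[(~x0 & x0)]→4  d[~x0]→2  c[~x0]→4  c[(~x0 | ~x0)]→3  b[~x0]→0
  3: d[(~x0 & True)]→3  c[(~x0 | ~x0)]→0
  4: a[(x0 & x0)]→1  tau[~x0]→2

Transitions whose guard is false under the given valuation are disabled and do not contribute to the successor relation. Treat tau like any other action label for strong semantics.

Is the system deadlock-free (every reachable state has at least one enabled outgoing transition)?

Answer: DEADLOCK at state 2

Working:
Reach set: {0,1,2,3,4}
  0: c→0  c→3  tau→4  [3 exit(s)]
  1: b→1  b→2  [2 exit(s)]
  2: ∅  [no exit]
  3: ∅  [no exit]
  4: a→1  [1 exit(s)]
Path to 2: tau·a·b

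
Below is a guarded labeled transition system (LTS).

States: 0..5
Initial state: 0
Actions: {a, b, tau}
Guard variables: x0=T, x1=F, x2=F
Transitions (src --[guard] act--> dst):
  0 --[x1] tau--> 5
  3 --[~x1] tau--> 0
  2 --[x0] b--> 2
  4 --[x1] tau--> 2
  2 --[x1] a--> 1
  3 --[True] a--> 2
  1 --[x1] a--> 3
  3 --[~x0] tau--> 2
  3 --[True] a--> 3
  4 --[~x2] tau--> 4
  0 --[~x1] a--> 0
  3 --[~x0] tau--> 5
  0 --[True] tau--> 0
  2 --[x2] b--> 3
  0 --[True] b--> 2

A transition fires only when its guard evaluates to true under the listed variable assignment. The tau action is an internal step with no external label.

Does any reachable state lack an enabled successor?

Answer: DEADLOCK-FREE

Working:
Reach set: {0,2}
  0: a→0  b→2  tau→0  [deg 3]
  2: b→2  [deg 1]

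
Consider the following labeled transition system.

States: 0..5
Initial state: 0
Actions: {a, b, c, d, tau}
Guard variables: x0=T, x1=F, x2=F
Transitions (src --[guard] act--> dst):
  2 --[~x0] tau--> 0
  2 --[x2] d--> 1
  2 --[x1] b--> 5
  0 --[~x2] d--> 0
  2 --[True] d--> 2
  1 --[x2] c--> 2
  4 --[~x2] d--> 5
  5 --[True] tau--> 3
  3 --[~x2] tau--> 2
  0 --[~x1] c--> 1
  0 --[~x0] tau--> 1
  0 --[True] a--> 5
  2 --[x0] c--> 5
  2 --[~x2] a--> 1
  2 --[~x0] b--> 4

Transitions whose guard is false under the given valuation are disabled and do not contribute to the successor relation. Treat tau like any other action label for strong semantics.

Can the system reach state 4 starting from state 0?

Guard filter leaves 9 enabled edge(s).
depth 0: {0}
depth 1: {1,5}  now seen {0,1,5}
depth 2: {3}  now seen {0,1,3,5}
depth 3: {2}  now seen {0,1,2,3,5}
Reach set: {0,1,2,3,5}

Answer: UNREACHABLE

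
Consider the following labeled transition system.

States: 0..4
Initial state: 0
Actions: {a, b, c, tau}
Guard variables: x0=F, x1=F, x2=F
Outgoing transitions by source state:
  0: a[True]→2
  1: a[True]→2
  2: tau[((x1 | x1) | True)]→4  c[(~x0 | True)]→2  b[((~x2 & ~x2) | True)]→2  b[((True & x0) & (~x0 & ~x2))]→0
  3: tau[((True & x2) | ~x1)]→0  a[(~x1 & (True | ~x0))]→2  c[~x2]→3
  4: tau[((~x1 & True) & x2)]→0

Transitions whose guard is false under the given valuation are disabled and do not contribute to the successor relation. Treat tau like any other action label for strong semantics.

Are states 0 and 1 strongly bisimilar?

Answer: BISIMILAR

Trace:
Refine partition for ~:
  π0 = {{0,1,2,3,4}}
  π1 = {{0,1},{2},{3},{4}}
Fixed point at round 2; 4 class(es).
class of 0: {0,1}; class of 1: {0,1}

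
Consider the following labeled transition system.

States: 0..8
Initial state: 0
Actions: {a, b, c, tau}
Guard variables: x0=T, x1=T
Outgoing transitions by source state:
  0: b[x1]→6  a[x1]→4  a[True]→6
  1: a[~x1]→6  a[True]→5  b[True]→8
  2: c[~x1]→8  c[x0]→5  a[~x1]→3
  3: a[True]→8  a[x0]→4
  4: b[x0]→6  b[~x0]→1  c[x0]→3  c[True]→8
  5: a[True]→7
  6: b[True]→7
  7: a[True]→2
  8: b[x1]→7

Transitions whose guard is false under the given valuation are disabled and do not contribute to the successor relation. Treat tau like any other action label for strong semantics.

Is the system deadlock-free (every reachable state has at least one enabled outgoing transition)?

Answer: DEADLOCK-FREE

Trace:
R = {0,2,3,4,5,6,7,8}
  0: a→4  a→6  b→6  [3 out]
  2: c→5  [1 out]
  3: a→4  a→8  [2 out]
  4: b→6  c→3  c→8  [3 out]
  5: a→7  [1 out]
  6: b→7  [1 out]
  7: a→2  [1 out]
  8: b→7  [1 out]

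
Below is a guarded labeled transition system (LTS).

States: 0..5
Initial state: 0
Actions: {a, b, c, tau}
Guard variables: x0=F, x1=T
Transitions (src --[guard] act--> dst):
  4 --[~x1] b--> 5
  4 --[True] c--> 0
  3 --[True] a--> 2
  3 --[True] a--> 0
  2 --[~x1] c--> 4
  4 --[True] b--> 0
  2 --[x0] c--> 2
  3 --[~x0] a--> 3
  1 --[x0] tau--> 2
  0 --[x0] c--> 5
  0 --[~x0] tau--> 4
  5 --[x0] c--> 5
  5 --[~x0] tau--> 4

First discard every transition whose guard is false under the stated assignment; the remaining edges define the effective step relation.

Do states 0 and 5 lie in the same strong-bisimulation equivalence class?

Answer: BISIMILAR

Analysis:
Compute ~ classes (split until stable):
  round 0: {{0,1,2,3,4,5}}
  round 1: {{0,5},{1,2},{3},{4}}
4 equivalence class(es) (converged in 2)
[0]={0,5}  [5]={0,5}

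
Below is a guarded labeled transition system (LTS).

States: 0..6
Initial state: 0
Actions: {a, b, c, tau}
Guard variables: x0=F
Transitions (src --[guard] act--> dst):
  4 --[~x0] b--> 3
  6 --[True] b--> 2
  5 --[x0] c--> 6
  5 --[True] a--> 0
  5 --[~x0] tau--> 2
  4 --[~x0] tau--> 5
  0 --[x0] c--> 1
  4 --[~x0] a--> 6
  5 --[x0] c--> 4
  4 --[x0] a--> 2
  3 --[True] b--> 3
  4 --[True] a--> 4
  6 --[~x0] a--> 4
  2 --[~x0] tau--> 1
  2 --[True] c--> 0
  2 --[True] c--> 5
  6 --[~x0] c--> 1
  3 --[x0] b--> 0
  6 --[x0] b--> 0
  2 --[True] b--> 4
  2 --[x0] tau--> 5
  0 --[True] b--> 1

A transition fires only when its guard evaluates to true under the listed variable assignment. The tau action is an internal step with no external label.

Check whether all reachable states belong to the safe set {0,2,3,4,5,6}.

Answer: INVARIANT VIOLATED at state 1

Trace:
Allowed set {0,2,3,4,5,6}
Reach set: {0,1}
  0: ok
  1: VIOLATES
witness against invariant: b → 1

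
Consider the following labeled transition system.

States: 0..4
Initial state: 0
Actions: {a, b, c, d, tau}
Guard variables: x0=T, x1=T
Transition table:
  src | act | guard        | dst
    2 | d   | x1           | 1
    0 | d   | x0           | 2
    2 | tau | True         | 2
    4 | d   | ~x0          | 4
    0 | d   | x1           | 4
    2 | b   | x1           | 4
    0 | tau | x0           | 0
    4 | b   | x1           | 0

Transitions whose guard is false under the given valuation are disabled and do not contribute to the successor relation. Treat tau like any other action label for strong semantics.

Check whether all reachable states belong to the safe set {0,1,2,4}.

Inv-set: {0,1,2,4}
Reachable = {0,1,2,4}
  0: safe
  1: safe
  2: safe
  4: safe

Answer: INVARIANT HOLDS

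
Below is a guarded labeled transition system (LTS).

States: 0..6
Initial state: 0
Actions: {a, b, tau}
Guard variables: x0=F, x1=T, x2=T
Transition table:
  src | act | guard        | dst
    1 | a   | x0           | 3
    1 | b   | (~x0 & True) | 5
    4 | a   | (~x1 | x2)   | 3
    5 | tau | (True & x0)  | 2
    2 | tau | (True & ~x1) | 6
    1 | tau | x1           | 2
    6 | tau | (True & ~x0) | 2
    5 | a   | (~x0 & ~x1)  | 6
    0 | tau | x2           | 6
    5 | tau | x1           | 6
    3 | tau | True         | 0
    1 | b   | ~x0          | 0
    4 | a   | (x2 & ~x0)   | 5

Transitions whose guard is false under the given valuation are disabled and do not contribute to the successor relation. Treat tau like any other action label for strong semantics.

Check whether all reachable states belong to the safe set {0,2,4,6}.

Answer: INVARIANT HOLDS

Analysis:
Inv-set: {0,2,4,6}
R = {0,2,6}
  0: ✓
  2: ✓
  6: ✓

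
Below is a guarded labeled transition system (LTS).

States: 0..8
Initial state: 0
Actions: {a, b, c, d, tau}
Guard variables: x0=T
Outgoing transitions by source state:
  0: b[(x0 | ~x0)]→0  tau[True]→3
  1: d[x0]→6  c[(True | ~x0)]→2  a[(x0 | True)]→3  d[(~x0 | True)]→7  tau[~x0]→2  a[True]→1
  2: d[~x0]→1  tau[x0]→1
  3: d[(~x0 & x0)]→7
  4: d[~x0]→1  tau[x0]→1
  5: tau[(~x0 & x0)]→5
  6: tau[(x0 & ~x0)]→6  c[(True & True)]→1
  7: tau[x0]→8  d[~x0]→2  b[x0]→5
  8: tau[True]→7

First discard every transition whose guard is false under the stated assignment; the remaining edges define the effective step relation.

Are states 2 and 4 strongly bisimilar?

Bisimulation quotient by refinement:
  P[0] = {{0,1,2,3,4,5,6,7,8}}
  P[1] = {{0,7},{1},{2,4,8},{3,5},{6}}
  P[2] = {{0},{1},{2,4},{3,5},{6},{7},{8}}
stable after 3 split(s): 7 block(s)
class of 2: {2,4}; class of 4: {2,4}

Answer: BISIMILAR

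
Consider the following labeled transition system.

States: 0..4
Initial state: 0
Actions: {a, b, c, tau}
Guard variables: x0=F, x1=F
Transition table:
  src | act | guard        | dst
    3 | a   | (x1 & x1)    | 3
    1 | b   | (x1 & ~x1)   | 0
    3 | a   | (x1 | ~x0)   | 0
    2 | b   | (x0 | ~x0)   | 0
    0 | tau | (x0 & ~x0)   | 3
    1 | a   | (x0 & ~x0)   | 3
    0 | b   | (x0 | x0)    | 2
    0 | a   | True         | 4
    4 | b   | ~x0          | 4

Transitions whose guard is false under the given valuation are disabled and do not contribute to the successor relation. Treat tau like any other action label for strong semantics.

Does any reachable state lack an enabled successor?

Answer: DEADLOCK-FREE

Trace:
Reachable = {0,4}
  0: a→4  [1 exit(s)]
  4: b→4  [1 exit(s)]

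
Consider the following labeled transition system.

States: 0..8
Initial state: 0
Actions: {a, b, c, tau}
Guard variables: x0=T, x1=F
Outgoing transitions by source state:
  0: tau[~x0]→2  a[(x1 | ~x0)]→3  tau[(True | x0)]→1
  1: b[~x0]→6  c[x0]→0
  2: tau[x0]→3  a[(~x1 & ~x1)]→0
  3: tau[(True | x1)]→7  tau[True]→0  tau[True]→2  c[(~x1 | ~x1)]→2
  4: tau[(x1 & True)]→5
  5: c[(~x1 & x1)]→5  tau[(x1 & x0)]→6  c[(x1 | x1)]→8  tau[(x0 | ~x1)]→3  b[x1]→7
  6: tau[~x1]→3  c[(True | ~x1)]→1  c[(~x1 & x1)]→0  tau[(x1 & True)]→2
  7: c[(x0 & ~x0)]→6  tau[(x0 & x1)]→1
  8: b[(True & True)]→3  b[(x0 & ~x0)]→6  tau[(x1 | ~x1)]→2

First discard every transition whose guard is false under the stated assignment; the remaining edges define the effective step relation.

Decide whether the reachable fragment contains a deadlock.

Reach set: {0,1}
  0: tau→1  [1 out]
  1: c→0  [1 out]

Answer: DEADLOCK-FREE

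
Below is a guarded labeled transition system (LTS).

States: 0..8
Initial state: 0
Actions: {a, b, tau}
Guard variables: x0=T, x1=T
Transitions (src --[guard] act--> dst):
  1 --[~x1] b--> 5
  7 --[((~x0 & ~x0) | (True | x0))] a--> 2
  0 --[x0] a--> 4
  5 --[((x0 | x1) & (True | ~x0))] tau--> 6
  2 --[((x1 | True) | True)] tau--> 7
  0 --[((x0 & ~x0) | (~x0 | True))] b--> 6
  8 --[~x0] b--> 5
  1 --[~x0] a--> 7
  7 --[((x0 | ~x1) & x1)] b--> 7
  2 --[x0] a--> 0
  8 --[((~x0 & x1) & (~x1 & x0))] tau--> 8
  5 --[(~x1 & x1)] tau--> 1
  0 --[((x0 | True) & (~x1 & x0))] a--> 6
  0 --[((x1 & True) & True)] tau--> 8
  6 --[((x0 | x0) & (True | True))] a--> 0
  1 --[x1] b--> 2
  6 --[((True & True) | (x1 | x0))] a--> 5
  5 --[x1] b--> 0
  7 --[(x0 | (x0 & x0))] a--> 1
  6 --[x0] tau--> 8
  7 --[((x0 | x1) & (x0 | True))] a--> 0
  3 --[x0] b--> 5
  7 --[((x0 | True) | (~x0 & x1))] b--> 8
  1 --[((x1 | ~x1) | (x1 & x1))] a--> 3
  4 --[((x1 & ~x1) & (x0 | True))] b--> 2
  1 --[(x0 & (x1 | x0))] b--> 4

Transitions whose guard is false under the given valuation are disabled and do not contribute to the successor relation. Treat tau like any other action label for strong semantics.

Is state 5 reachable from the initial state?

Answer: REACHABLE

Working:
Guard filter leaves 19 enabled edge(s).
depth 0: {0}
depth 1: {4,6,8}  now seen {0,4,6,8}
depth 2: {5}  now seen {0,4,5,6,8}
Reach set: {0,4,5,6,8}
witness 5: b·a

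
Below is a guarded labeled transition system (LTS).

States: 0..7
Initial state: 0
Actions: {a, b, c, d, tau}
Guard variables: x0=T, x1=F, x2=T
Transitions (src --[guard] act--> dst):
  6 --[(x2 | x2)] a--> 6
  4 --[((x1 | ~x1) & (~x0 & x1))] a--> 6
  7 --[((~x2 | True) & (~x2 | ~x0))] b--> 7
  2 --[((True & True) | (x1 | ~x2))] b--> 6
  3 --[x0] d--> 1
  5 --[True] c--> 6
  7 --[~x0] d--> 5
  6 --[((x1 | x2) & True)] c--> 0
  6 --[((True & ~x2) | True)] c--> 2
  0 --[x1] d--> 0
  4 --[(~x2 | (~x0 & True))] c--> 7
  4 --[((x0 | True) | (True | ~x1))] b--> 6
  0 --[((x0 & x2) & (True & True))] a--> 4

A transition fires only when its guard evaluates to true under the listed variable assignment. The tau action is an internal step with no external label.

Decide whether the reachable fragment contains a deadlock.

Answer: DEADLOCK-FREE

Working:
Reachable = {0,2,4,6}
  0: a→4  [1 out]
  2: b→6  [1 out]
  4: b→6  [1 out]
  6: a→6  c→0  c→2  [3 out]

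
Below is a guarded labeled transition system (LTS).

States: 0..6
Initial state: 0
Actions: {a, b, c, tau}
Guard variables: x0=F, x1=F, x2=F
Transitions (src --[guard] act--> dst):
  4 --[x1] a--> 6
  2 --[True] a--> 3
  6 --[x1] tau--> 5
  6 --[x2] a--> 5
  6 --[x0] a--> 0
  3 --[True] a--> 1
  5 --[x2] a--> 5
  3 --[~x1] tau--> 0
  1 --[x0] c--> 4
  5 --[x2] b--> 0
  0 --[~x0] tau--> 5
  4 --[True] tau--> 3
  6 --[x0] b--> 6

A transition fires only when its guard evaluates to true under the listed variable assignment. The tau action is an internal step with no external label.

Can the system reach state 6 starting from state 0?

Answer: UNREACHABLE

Trace:
5 transition(s) survive guard evaluation.
Layer 0: {0}
Layer 1: {5}  total {0,5}
Reach set: {0,5}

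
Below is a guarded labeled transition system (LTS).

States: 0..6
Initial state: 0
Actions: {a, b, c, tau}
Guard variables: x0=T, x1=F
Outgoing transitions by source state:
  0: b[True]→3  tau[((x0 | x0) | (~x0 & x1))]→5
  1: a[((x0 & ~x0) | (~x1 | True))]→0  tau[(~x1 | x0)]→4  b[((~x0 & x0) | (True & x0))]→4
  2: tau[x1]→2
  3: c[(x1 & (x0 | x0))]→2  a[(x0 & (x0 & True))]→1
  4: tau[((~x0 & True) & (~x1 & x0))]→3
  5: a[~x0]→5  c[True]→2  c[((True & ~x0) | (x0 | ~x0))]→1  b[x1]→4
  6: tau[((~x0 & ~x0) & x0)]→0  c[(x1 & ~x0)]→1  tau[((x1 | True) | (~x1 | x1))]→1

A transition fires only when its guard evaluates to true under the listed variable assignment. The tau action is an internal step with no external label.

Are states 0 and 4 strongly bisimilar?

Answer: NOT BISIMILAR

Working:
Refine partition for ~:
  π0 = {{0,1,2,3,4,5,6}}
  π1 = {{0},{1},{2,4},{3},{5},{6}}
stable after 2 split(s): 6 block(s)
0∈{0}, 4∈{2,4}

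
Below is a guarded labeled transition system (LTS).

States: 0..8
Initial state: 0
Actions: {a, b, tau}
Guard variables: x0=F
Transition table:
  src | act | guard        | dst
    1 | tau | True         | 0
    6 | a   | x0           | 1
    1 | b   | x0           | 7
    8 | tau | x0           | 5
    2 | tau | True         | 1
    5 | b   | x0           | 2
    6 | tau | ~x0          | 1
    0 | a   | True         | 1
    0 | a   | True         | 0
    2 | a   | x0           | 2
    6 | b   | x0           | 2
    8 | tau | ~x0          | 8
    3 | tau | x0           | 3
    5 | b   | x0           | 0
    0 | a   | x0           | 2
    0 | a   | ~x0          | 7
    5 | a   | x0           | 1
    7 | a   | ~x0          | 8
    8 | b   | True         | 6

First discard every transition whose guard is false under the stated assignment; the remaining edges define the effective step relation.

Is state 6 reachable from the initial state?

Answer: REACHABLE

Working:
After dropping false guards: 9 live edges.
L0 = {0}
L1 = {1,7}  cumulative {0,1,7}
L2 = {8}  cumulative {0,1,7,8}
L3 = {6}  cumulative {0,1,6,7,8}
Reachable = {0,1,6,7,8}
witness 6: a·a·b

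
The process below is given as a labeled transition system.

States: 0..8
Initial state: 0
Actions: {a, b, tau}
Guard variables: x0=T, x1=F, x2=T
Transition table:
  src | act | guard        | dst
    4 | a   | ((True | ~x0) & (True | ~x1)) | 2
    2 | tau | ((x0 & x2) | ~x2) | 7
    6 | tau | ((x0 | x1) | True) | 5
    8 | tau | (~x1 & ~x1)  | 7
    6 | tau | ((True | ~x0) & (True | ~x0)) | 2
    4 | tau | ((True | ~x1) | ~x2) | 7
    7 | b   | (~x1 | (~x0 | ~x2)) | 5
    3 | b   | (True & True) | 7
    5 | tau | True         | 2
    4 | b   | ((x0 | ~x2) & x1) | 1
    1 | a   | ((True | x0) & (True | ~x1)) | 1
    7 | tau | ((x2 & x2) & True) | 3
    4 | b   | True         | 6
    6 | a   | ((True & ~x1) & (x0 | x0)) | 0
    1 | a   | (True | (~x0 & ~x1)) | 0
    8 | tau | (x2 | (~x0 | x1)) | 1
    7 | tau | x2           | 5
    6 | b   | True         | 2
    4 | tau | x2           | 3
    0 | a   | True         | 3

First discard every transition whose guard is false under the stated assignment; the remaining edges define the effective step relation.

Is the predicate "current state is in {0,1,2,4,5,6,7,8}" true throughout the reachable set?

Allowed set {0,1,2,4,5,6,7,8}
R = {0,2,3,5,7}
  0: ✓
  2: ✓
  3: outside
  5: ✓
  7: ✓
counterexample path to 3: a

Answer: INVARIANT VIOLATED at state 3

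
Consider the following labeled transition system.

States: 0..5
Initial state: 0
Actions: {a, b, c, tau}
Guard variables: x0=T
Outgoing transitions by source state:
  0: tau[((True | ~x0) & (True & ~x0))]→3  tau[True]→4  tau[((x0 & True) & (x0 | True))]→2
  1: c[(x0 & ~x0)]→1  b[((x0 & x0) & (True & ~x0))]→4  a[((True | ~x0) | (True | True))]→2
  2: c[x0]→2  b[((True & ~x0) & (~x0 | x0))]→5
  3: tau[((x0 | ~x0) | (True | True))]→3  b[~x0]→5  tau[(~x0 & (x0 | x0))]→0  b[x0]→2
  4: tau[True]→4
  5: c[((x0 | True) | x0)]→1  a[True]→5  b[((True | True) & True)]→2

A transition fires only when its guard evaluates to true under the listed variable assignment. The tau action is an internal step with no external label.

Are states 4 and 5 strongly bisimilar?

Answer: NOT BISIMILAR

Analysis:
Bisimulation quotient by refinement:
  P[0] = {{0,1,2,3,4,5}}
  P[1] = {{0,4},{1},{2},{3},{5}}
  P[2] = {{0},{1},{2},{3},{4},{5}}
6 equivalence class(es) (converged in 3)
4∈{4}, 5∈{5}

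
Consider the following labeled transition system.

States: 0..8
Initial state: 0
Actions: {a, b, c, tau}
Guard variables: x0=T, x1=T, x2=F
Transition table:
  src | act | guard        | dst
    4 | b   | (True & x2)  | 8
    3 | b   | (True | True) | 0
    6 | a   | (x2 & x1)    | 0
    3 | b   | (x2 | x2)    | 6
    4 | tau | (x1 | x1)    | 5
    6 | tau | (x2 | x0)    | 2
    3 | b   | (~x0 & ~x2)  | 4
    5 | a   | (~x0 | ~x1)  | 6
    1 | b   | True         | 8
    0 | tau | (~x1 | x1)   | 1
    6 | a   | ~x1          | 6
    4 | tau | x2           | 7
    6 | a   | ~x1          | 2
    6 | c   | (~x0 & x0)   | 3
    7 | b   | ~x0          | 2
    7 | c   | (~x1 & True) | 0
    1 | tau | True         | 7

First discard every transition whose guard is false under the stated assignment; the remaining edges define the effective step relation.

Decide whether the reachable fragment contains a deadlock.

R = {0,1,7,8}
  0: tau→1  [1 exit(s)]
  1: b→8  tau→7  [2 exit(s)]
  7: ∅  [STUCK]
  8: ∅  [STUCK]
witness 7: tau·tau

Answer: DEADLOCK at state 7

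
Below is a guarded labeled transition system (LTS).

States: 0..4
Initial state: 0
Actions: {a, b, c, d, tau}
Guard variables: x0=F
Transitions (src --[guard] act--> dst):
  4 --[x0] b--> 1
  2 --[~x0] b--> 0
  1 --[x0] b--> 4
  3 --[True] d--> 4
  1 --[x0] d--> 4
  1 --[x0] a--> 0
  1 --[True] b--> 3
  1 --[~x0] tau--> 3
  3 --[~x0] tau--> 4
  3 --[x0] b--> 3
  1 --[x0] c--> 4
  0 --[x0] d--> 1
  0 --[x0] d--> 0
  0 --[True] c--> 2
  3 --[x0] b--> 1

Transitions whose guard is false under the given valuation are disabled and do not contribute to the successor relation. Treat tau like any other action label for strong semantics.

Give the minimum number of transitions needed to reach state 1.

BFS to 1:
  L0 = {0}
  L1 = {2}
1 never appears.

Answer: UNREACHABLE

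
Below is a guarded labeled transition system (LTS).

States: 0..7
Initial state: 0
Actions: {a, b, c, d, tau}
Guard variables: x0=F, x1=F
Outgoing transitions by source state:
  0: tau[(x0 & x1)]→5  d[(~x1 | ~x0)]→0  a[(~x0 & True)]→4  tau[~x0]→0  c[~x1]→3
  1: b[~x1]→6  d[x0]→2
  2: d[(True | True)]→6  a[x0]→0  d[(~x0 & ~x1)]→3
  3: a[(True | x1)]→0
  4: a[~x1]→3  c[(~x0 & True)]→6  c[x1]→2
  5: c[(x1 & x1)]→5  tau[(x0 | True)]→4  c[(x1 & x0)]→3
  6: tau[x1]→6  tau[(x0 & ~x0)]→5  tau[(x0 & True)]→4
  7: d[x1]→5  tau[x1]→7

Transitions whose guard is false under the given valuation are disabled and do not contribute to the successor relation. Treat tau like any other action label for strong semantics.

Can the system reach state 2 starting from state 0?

Guard filter leaves 11 enabled edge(s).
depth 0: {0}
depth 1: {3,4}  cumulative {0,3,4}
depth 2: {6}  cumulative {0,3,4,6}
R = {0,3,4,6}

Answer: UNREACHABLE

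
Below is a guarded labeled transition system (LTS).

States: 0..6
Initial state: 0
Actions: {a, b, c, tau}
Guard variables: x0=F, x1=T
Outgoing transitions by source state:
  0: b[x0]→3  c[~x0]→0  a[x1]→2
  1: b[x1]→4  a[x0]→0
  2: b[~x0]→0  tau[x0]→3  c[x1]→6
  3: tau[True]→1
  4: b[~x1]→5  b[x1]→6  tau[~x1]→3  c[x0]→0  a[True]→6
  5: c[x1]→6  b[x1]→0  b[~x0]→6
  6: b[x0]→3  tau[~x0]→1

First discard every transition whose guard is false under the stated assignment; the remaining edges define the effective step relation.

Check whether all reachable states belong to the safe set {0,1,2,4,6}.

Allowed set {0,1,2,4,6}
Reachable = {0,1,2,4,6}
  0: ✓
  1: ✓
  2: ✓
  4: ✓
  6: ✓

Answer: INVARIANT HOLDS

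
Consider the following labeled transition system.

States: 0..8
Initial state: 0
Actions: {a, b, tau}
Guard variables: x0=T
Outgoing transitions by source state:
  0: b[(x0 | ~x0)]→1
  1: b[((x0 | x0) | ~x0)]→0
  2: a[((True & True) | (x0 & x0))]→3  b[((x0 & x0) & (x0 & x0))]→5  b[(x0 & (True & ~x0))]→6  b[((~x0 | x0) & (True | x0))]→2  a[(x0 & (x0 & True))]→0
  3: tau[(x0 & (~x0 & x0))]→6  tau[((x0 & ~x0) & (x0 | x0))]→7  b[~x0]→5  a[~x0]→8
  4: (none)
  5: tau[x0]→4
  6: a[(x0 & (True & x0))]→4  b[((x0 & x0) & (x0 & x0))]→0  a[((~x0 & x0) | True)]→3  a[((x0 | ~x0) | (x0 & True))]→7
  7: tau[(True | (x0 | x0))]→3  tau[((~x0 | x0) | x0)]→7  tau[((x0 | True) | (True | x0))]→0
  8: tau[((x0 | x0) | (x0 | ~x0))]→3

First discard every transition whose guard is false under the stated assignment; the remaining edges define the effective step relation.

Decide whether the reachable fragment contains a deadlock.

Answer: DEADLOCK-FREE

Analysis:
R = {0,1}
  0: b→1  [1 out]
  1: b→0  [1 out]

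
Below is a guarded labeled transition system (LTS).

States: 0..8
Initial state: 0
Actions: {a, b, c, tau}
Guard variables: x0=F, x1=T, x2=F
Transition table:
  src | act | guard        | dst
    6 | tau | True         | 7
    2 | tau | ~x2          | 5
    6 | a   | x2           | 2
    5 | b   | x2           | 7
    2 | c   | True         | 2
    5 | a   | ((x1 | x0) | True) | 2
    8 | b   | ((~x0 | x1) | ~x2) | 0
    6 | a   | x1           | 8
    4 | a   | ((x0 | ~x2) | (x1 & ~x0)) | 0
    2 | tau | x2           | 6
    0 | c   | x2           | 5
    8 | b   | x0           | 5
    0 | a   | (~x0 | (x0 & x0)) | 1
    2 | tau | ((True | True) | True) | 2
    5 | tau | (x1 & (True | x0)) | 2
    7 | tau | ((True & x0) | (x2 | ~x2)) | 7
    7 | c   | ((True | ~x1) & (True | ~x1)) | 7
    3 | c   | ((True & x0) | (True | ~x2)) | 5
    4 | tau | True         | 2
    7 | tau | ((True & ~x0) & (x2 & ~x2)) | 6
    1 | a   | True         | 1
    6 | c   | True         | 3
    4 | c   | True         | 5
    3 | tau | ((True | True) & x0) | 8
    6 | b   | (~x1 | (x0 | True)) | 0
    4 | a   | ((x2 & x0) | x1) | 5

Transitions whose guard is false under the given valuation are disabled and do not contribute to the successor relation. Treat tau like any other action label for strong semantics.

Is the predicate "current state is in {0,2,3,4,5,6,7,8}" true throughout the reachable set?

Answer: INVARIANT VIOLATED at state 1

Working:
Safe = {0,2,3,4,5,6,7,8}
Reach set: {0,1}
  0: ✓
  1: VIOLATES
counterexample path to 1: a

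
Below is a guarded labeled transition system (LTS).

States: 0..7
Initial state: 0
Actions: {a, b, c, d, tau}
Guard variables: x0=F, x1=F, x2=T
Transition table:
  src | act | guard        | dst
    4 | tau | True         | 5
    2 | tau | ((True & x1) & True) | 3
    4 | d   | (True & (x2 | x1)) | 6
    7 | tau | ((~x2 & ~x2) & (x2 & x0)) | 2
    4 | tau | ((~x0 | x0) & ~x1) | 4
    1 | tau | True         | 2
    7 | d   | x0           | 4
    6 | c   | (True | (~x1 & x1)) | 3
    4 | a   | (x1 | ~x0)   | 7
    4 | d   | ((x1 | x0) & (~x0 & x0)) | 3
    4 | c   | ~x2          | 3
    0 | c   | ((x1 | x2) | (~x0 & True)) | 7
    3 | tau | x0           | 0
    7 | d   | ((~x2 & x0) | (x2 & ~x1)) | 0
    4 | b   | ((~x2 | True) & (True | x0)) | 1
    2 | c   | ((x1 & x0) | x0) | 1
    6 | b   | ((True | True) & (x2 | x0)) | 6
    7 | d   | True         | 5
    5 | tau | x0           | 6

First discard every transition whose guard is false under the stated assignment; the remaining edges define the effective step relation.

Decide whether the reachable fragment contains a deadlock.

Answer: DEADLOCK at state 5

Trace:
R = {0,5,7}
  0: c→7  [1 exit(s)]
  5: ∅  [STUCK]
  7: d→0  d→5  [2 exit(s)]
witness 5: c·d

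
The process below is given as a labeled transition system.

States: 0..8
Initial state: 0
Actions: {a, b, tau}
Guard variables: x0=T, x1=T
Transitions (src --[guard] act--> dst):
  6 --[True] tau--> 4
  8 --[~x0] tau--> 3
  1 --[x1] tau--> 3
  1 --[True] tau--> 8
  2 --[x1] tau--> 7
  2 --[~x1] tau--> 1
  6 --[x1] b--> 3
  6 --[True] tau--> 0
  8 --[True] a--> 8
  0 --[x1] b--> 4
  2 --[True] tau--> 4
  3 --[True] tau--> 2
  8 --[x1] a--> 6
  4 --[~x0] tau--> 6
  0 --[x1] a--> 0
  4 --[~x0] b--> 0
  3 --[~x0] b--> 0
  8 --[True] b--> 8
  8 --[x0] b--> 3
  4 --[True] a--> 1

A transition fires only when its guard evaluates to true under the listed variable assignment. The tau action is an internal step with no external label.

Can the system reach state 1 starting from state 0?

Answer: REACHABLE

Trace:
Guard filter leaves 15 enabled edge(s).
depth 0: {0}
depth 1: {4}  now seen {0,4}
depth 2: {1}  now seen {0,1,4}
depth 3: {3,8}  now seen {0,1,3,4,8}
depth 4: {2,6}  now seen {0,1,2,3,4,6,8}
depth 5: {7}  now seen {0,1,2,3,4,6,7,8}
Reach set: {0,1,2,3,4,6,7,8}
trace reaching 1: b·a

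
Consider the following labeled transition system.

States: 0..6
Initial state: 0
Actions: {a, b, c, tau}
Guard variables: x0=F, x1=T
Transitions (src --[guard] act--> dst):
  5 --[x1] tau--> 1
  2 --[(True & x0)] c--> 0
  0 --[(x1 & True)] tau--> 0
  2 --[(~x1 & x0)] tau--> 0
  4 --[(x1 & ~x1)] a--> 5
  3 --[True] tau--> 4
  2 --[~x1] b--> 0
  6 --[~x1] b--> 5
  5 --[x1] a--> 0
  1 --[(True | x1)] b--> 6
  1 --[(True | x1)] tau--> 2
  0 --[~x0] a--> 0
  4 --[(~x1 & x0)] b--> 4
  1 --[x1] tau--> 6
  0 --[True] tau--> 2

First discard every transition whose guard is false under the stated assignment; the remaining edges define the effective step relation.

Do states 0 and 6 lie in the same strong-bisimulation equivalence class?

Answer: NOT BISIMILAR

Trace:
Compute ~ classes (split until stable):
  P[0] = {{0,1,2,3,4,5,6}}
  P[1] = {{0,5},{1},{2,4,6},{3}}
  P[2] = {{0},{1},{2,4,6},{3},{5}}
5 equivalence class(es) (converged in 3)
class of 0: {0}; class of 6: {2,4,6}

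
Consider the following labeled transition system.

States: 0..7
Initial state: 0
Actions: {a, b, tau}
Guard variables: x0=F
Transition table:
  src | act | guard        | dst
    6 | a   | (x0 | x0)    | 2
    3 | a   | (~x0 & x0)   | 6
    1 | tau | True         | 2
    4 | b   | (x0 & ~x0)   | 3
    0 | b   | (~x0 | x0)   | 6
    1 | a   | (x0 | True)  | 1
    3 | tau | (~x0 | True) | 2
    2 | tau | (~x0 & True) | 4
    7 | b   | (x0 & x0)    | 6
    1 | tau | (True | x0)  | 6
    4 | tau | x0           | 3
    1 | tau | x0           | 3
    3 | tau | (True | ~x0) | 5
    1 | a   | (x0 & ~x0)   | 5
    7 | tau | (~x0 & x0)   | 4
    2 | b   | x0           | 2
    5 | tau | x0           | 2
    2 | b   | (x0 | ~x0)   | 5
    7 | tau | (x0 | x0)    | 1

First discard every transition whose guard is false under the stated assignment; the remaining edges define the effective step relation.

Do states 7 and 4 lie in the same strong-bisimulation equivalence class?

Refine partition for ~:
  P[0] = {{0,1,2,3,4,5,6,7}}
  P[1] = {{0},{1},{2},{3},{4,5,6,7}}
stable after 2 split(s): 5 block(s)
[7]={4,5,6,7}  [4]={4,5,6,7}

Answer: BISIMILAR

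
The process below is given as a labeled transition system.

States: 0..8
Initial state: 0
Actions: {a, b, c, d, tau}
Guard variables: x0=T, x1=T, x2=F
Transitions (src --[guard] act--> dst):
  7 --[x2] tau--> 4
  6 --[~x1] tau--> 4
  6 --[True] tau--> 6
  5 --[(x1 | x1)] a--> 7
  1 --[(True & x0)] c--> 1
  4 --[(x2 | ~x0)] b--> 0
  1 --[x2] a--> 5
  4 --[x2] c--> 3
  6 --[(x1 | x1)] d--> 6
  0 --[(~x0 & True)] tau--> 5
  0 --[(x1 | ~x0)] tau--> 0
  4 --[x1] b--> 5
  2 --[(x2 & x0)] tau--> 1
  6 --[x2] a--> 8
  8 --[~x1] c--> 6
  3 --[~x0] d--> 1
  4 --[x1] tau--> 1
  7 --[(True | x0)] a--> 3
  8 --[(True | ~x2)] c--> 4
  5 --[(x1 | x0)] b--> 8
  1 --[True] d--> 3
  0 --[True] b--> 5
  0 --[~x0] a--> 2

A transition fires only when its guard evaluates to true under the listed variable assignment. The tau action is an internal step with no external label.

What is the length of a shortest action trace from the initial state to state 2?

BFS to 2:
  depth 0: {0}
  depth 1: {5}
  depth 2: {7,8}
  depth 3: {3,4}
  depth 4: {1}
2 never appears.

Answer: UNREACHABLE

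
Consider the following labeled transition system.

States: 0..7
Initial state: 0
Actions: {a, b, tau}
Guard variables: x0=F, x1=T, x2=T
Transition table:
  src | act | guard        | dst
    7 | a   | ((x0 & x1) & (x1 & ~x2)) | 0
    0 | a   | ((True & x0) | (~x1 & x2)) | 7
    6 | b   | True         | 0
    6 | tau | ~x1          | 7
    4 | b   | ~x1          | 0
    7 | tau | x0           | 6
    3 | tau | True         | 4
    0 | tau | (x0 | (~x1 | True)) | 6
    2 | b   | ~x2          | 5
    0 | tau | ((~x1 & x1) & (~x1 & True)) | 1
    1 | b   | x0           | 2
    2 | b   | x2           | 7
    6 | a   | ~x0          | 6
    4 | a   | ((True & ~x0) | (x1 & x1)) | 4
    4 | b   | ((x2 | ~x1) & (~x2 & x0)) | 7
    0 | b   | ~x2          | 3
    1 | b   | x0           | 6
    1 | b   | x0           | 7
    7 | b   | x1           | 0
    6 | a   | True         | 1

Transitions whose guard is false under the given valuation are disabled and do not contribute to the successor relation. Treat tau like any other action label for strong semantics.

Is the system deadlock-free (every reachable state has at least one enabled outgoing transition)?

Answer: DEADLOCK at state 1

Analysis:
Reach set: {0,1,6}
  0: tau→6  [deg 1]
  1: ∅  [deadlock]
  6: a→1  a→6  b→0  [deg 3]
trace reaching 1: tau·a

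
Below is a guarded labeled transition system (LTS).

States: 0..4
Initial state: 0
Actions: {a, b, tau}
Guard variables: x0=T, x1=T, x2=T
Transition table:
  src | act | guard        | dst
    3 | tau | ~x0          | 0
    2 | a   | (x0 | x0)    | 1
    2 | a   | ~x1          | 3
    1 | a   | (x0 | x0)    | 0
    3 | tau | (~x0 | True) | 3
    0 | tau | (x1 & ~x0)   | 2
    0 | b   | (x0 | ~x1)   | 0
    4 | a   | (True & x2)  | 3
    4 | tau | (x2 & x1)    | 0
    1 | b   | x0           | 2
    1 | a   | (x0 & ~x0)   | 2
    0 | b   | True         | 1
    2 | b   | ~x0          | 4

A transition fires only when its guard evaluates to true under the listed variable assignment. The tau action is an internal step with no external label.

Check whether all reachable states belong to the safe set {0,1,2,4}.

Safe = {0,1,2,4}
R = {0,1,2}
  0: ✓
  1: ✓
  2: ✓

Answer: INVARIANT HOLDS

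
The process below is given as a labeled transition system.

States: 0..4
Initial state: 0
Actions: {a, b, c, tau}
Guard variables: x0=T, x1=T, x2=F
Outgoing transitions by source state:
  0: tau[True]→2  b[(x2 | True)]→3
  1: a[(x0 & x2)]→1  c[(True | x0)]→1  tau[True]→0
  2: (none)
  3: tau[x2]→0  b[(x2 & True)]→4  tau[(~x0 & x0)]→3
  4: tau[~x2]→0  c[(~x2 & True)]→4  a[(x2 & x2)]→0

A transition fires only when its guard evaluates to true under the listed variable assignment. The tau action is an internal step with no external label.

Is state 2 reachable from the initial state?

Answer: REACHABLE

Analysis:
Guard filter leaves 6 enabled edge(s).
L0 = {0}
L1 = {2,3}  total {0,2,3}
Reachable = {0,2,3}
witness 2: tau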